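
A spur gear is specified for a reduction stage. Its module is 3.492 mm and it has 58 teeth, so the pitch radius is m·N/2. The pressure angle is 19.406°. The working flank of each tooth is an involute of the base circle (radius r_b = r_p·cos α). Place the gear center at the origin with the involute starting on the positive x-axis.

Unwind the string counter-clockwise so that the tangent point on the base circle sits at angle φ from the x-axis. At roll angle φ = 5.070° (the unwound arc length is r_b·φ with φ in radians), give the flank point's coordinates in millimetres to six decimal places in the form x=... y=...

x=95.887965 y=0.022043

pitch radius r_p = m·N/2 = 3.492·58/2 = 101.268000
base radius r_b = r_p·cos α = 101.268000·cos 19.406° = 95.514749
roll angle φ = 5.070° = 0.08848819 rad
x = r_b·(cos φ + φ·sin φ) = 95.514749·(0.99608747 + 0.08848819·0.08837276) = 95.887965
y = r_b·(sin φ − φ·cos φ) = 95.514749·(0.08837276 − 0.08848819·0.99608747) = 0.022043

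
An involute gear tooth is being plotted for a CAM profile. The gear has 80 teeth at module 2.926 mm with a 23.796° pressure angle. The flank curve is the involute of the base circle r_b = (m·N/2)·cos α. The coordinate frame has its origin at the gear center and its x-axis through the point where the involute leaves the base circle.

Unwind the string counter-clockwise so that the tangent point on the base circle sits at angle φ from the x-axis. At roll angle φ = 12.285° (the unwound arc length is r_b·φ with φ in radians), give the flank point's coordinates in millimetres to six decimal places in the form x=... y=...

x=109.523597 y=0.350258

pitch radius r_p = m·N/2 = 2.926·80/2 = 117.040000
base radius r_b = r_p·cos α = 117.040000·cos 23.796° = 107.090177
roll angle φ = 12.285° = 0.21441370 rad
x = r_b·(cos φ + φ·sin φ) = 107.090177·(0.97710131 + 0.21441370·0.21277459) = 109.523597
y = r_b·(sin φ − φ·cos φ) = 107.090177·(0.21277459 − 0.21441370·0.97710131) = 0.350258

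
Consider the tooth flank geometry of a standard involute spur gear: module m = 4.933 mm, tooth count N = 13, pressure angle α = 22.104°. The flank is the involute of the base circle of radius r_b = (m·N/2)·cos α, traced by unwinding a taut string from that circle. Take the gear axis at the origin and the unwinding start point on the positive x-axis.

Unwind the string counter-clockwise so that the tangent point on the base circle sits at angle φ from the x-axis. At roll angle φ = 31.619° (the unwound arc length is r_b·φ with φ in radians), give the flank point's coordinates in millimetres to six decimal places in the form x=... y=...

pitch radius r_p = m·N/2 = 4.933·13/2 = 32.064500
base radius r_b = r_p·cos α = 32.064500·cos 22.104° = 29.707835
roll angle φ = 31.619° = 0.55185566 rad
x = r_b·(cos φ + φ·sin φ) = 29.707835·(0.85155313 + 0.55185566·0.52426832) = 33.892884
y = r_b·(sin φ − φ·cos φ) = 29.707835·(0.52426832 − 0.55185566·0.85155313) = 1.614143

x=33.892884 y=1.614143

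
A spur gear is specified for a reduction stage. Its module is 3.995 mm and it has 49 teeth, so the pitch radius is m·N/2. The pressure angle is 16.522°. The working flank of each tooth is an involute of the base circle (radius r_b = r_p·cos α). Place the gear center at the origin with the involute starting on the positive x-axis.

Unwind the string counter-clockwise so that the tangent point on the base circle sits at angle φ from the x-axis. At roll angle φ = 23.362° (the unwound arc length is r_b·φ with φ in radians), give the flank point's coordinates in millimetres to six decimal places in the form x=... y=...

x=101.315337 y=2.085325

pitch radius r_p = m·N/2 = 3.995·49/2 = 97.877500
base radius r_b = r_p·cos α = 97.877500·cos 16.522° = 93.836198
roll angle φ = 23.362° = 0.40774382 rad
x = r_b·(cos φ + φ·sin φ) = 93.836198·(0.91801782 + 0.40774382·0.39653913) = 101.315337
y = r_b·(sin φ − φ·cos φ) = 93.836198·(0.39653913 − 0.40774382·0.91801782) = 2.085325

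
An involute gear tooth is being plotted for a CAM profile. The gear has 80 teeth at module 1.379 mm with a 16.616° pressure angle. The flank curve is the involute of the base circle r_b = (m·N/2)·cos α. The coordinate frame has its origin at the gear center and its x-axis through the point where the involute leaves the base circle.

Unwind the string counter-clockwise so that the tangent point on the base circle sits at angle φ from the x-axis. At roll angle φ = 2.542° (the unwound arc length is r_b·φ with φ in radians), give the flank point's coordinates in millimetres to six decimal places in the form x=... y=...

pitch radius r_p = m·N/2 = 1.379·80/2 = 55.160000
base radius r_b = r_p·cos α = 55.160000·cos 16.616° = 52.856671
roll angle φ = 2.542° = 0.04436627 rad
x = r_b·(cos φ + φ·sin φ) = 52.856671·(0.99901598 + 0.04436627·0.04435172) = 52.908666
y = r_b·(sin φ − φ·cos φ) = 52.856671·(0.04435172 − 0.04436627·0.99901598) = 0.001538

x=52.908666 y=0.001538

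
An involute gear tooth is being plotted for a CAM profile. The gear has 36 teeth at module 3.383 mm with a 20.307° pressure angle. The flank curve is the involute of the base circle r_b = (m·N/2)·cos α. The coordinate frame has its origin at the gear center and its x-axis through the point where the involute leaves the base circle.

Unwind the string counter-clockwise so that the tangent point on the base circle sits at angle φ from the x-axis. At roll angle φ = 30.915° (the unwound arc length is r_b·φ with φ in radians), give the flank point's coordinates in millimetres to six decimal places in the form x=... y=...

x=64.827102 y=2.904210

pitch radius r_p = m·N/2 = 3.383·36/2 = 60.894000
base radius r_b = r_p·cos α = 60.894000·cos 20.307° = 57.109227
roll angle φ = 30.915° = 0.53956854 rad
x = r_b·(cos φ + φ·sin φ) = 57.109227·(0.85793043 + 0.53956854·0.51376588) = 64.827102
y = r_b·(sin φ − φ·cos φ) = 57.109227·(0.51376588 − 0.53956854·0.85793043) = 2.904210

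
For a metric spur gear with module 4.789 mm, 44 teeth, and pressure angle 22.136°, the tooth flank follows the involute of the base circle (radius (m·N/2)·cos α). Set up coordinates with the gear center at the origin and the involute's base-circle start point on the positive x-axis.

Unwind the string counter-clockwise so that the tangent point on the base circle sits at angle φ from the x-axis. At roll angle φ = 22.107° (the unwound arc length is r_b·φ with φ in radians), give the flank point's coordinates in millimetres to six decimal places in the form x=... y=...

pitch radius r_p = m·N/2 = 4.789·44/2 = 105.358000
base radius r_b = r_p·cos α = 105.358000·cos 22.136° = 97.592279
roll angle φ = 22.107° = 0.38583994 rad
x = r_b·(cos φ + φ·sin φ) = 97.592279·(0.92648266 + 0.38583994·0.37633746) = 104.588540
y = r_b·(sin φ − φ·cos φ) = 97.592279·(0.37633746 − 0.38583994·0.92648266) = 1.840927

x=104.588540 y=1.840927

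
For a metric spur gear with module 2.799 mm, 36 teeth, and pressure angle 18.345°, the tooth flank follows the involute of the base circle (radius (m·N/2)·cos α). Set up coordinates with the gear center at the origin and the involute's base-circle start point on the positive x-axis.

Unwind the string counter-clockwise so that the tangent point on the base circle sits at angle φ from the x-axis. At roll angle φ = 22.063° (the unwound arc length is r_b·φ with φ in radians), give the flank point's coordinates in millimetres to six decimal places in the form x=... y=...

x=51.236659 y=0.896756

pitch radius r_p = m·N/2 = 2.799·36/2 = 50.382000
base radius r_b = r_p·cos α = 50.382000·cos 18.345° = 47.821515
roll angle φ = 22.063° = 0.38507199 rad
x = r_b·(cos φ + φ·sin φ) = 47.821515·(0.92677139 + 0.38507199·0.37562586) = 51.236659
y = r_b·(sin φ − φ·cos φ) = 47.821515·(0.37562586 − 0.38507199·0.92677139) = 0.896756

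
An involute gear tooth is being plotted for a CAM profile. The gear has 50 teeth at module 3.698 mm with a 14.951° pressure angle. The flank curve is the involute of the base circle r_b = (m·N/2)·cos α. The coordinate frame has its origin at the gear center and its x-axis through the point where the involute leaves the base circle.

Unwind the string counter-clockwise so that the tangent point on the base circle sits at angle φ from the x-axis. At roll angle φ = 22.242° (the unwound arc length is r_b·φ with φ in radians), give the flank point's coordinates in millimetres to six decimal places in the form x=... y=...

x=95.798952 y=1.715630

pitch radius r_p = m·N/2 = 3.698·50/2 = 92.450000
base radius r_b = r_p·cos α = 92.450000·cos 14.951° = 89.320273
roll angle φ = 22.242° = 0.38819613 rad
x = r_b·(cos φ + φ·sin φ) = 89.320273·(0.92559336 + 0.38819613·0.37851938) = 95.798952
y = r_b·(sin φ − φ·cos φ) = 89.320273·(0.37851938 − 0.38819613·0.92559336) = 1.715630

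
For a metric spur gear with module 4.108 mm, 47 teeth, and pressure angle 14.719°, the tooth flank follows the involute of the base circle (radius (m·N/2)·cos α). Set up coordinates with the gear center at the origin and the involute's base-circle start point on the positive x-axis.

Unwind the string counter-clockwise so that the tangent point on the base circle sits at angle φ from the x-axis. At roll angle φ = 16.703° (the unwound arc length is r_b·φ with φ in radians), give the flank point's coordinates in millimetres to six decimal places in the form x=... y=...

x=97.253603 y=0.764550

pitch radius r_p = m·N/2 = 4.108·47/2 = 96.538000
base radius r_b = r_p·cos α = 96.538000·cos 14.719° = 93.369966
roll angle φ = 16.703° = 0.29152234 rad
x = r_b·(cos φ + φ·sin φ) = 93.369966·(0.95780745 + 0.29152234·0.28741067) = 97.253603
y = r_b·(sin φ − φ·cos φ) = 93.369966·(0.28741067 − 0.29152234·0.95780745) = 0.764550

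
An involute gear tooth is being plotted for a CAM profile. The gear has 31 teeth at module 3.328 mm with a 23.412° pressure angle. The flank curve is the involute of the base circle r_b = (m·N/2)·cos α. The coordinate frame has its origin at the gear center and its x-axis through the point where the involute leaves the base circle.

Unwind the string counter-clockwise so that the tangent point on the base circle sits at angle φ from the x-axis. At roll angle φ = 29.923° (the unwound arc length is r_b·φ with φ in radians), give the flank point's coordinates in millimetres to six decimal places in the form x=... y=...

x=53.359205 y=2.186938

pitch radius r_p = m·N/2 = 3.328·31/2 = 51.584000
base radius r_b = r_p·cos α = 51.584000·cos 23.412° = 47.337163
roll angle φ = 29.923° = 0.52225487 rad
x = r_b·(cos φ + φ·sin φ) = 47.337163·(0.86669657 + 0.52225487·0.49883569) = 53.359205
y = r_b·(sin φ − φ·cos φ) = 47.337163·(0.49883569 − 0.52225487·0.86669657) = 2.186938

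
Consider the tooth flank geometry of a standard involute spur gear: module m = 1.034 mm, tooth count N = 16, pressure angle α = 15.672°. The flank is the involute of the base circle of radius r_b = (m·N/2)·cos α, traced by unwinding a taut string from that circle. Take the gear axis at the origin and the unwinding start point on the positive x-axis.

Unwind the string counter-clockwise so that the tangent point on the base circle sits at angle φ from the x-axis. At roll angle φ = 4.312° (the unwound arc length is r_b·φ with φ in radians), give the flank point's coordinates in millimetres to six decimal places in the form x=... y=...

x=7.987002 y=0.001131

pitch radius r_p = m·N/2 = 1.034·16/2 = 8.272000
base radius r_b = r_p·cos α = 8.272000·cos 15.672° = 7.964479
roll angle φ = 4.312° = 0.07525860 rad
x = r_b·(cos φ + φ·sin φ) = 7.964479·(0.99716941 + 0.07525860·0.07518758) = 7.987002
y = r_b·(sin φ − φ·cos φ) = 7.964479·(0.07518758 − 0.07525860·0.99716941) = 0.001131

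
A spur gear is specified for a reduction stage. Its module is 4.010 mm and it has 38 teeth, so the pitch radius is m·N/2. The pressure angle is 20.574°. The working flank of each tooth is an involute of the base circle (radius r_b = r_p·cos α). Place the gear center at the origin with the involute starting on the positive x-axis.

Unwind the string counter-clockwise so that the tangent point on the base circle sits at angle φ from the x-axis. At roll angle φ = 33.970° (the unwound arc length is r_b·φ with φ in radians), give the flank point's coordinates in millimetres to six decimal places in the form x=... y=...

x=82.787059 y=4.783319

pitch radius r_p = m·N/2 = 4.010·38/2 = 76.190000
base radius r_b = r_p·cos α = 76.190000·cos 20.574° = 71.330533
roll angle φ = 33.970° = 0.59288835 rad
x = r_b·(cos φ + φ·sin φ) = 71.330533·(0.82933025 + 0.59288835·0.55875874) = 82.787059
y = r_b·(sin φ − φ·cos φ) = 71.330533·(0.55875874 − 0.59288835·0.82933025) = 4.783319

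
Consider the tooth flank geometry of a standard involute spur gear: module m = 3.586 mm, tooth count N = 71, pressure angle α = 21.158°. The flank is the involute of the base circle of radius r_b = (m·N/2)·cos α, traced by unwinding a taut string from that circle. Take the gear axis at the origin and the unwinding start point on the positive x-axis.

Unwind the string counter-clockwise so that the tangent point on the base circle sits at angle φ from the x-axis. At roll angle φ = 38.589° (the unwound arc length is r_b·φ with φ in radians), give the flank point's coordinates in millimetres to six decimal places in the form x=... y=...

x=142.670423 y=11.550500

pitch radius r_p = m·N/2 = 3.586·71/2 = 127.303000
base radius r_b = r_p·cos α = 127.303000·cos 21.158° = 118.721331
roll angle φ = 38.589° = 0.67350511 rad
x = r_b·(cos φ + φ·sin φ) = 118.721331·(0.78164023 + 0.67350511·0.62372954) = 142.670423
y = r_b·(sin φ − φ·cos φ) = 118.721331·(0.62372954 − 0.67350511·0.78164023) = 11.550500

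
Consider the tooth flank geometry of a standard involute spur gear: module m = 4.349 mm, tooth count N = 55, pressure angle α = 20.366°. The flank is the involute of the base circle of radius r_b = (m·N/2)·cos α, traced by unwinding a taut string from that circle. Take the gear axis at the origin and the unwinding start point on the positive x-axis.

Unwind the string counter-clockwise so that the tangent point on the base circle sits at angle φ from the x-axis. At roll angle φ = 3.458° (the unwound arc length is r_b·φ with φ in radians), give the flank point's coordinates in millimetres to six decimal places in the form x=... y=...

pitch radius r_p = m·N/2 = 4.349·55/2 = 119.597500
base radius r_b = r_p·cos α = 119.597500·cos 20.366° = 112.121301
roll angle φ = 3.458° = 0.06035349 rad
x = r_b·(cos φ + φ·sin φ) = 112.121301·(0.99817928 + 0.06035349·0.06031685) = 112.325319
y = r_b·(sin φ − φ·cos φ) = 112.121301·(0.06031685 − 0.06035349·0.99817928) = 0.008213

x=112.325319 y=0.008213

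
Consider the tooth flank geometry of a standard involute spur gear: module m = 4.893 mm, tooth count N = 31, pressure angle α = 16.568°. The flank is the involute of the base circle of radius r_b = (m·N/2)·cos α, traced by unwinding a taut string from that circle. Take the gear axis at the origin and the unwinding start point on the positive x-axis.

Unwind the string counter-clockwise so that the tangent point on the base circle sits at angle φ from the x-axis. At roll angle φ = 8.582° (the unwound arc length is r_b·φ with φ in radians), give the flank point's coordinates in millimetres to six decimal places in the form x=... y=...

x=73.503585 y=0.081244

pitch radius r_p = m·N/2 = 4.893·31/2 = 75.841500
base radius r_b = r_p·cos α = 75.841500·cos 16.568° = 72.692711
roll angle φ = 8.582° = 0.14978416 rad
x = r_b·(cos φ + φ·sin φ) = 72.692711·(0.98880331 + 0.14978416·0.14922471) = 73.503585
y = r_b·(sin φ − φ·cos φ) = 72.692711·(0.14922471 − 0.14978416·0.98880331) = 0.081244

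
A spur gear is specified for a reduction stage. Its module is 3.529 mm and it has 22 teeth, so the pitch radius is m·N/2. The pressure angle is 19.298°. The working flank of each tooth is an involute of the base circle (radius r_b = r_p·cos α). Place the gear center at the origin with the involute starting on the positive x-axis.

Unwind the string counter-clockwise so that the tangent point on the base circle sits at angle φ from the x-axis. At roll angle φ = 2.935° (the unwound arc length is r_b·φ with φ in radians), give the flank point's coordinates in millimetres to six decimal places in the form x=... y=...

x=36.685895 y=0.001641

pitch radius r_p = m·N/2 = 3.529·22/2 = 38.819000
base radius r_b = r_p·cos α = 38.819000·cos 19.298° = 36.637857
roll angle φ = 2.935° = 0.05122541 rad
x = r_b·(cos φ + φ·sin φ) = 36.637857·(0.99868827 + 0.05122541·0.05120301) = 36.685895
y = r_b·(sin φ − φ·cos φ) = 36.637857·(0.05120301 − 0.05122541·0.99868827) = 0.001641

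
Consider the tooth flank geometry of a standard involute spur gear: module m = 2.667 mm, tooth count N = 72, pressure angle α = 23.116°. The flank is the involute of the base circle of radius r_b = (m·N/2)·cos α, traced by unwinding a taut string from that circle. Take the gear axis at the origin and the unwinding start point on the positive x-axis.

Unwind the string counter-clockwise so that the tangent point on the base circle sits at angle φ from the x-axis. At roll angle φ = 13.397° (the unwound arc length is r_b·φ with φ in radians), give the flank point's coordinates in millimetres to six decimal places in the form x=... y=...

x=90.684374 y=0.374227

pitch radius r_p = m·N/2 = 2.667·72/2 = 96.012000
base radius r_b = r_p·cos α = 96.012000·cos 23.116° = 88.303379
roll angle φ = 13.397° = 0.23382176 rad
x = r_b·(cos φ + φ·sin φ) = 88.303379·(0.97278801 + 0.23382176·0.23169697) = 90.684374
y = r_b·(sin φ − φ·cos φ) = 88.303379·(0.23169697 − 0.23382176·0.97278801) = 0.374227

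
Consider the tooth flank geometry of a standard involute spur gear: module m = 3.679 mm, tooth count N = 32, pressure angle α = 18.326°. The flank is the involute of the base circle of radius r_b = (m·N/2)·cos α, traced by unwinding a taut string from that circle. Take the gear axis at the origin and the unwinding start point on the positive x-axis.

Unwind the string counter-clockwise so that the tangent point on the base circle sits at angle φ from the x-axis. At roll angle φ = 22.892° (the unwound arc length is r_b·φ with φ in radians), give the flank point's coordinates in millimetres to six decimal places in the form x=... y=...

x=60.162197 y=1.169119

pitch radius r_p = m·N/2 = 3.679·32/2 = 58.864000
base radius r_b = r_p·cos α = 58.864000·cos 18.326° = 55.878588
roll angle φ = 22.892° = 0.39954077 rad
x = r_b·(cos φ + φ·sin φ) = 55.878588·(0.92123973 + 0.39954077·0.38899532) = 60.162197
y = r_b·(sin φ − φ·cos φ) = 55.878588·(0.38899532 − 0.39954077·0.92123973) = 1.169119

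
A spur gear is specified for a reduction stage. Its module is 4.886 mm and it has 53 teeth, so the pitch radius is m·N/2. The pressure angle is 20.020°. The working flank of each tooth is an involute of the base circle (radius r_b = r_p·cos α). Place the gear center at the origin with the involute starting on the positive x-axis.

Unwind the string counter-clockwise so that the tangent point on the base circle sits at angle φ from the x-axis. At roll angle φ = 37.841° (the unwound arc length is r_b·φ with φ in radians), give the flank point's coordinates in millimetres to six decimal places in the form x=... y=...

x=145.363613 y=11.180606

pitch radius r_p = m·N/2 = 4.886·53/2 = 129.479000
base radius r_b = r_p·cos α = 129.479000·cos 20.020° = 121.654995
roll angle φ = 37.841° = 0.66045004 rad
x = r_b·(cos φ + φ·sin φ) = 121.654995·(0.78971622 + 0.66045004·0.61347232) = 145.363613
y = r_b·(sin φ − φ·cos φ) = 121.654995·(0.61347232 − 0.66045004·0.78971622) = 11.180606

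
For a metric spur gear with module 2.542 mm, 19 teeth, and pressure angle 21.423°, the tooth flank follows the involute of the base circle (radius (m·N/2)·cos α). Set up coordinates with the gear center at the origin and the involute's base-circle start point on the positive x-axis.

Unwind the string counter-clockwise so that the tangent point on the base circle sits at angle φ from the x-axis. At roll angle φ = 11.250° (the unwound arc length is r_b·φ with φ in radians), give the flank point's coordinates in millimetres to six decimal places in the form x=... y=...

pitch radius r_p = m·N/2 = 2.542·19/2 = 24.149000
base radius r_b = r_p·cos α = 24.149000·cos 21.423° = 22.480528
roll angle φ = 11.250° = 0.19634954 rad
x = r_b·(cos φ + φ·sin φ) = 22.480528·(0.98078528 + 0.19634954·0.19509032) = 22.909708
y = r_b·(sin φ − φ·cos φ) = 22.480528·(0.19509032 − 0.19634954·0.98078528) = 0.056507

x=22.909708 y=0.056507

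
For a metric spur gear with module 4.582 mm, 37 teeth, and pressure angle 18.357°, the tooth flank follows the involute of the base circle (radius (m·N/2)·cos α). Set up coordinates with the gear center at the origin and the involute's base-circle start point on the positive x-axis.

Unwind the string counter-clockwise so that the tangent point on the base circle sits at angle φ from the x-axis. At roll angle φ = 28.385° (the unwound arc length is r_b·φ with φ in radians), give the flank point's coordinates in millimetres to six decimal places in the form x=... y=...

pitch radius r_p = m·N/2 = 4.582·37/2 = 84.767000
base radius r_b = r_p·cos α = 84.767000·cos 18.357° = 80.453431
roll angle φ = 28.385° = 0.49541171 rad
x = r_b·(cos φ + φ·sin φ) = 80.453431·(0.87977306 + 0.49541171·0.47539390) = 89.728808
y = r_b·(sin φ − φ·cos φ) = 80.453431·(0.47539390 − 0.49541171·0.87977306) = 3.181453

x=89.728808 y=3.181453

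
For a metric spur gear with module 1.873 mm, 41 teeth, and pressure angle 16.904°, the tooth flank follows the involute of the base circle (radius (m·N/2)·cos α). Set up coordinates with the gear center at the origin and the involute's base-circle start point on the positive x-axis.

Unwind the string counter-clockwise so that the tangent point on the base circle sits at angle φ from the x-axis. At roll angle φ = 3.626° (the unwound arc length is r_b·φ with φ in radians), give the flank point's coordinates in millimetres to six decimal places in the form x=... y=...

x=36.811008 y=0.003103

pitch radius r_p = m·N/2 = 1.873·41/2 = 38.396500
base radius r_b = r_p·cos α = 38.396500·cos 16.904° = 36.737513
roll angle φ = 3.626° = 0.06328564 rad
x = r_b·(cos φ + φ·sin φ) = 36.737513·(0.99799813 + 0.06328564·0.06324340) = 36.811008
y = r_b·(sin φ − φ·cos φ) = 36.737513·(0.06324340 − 0.06328564·0.99799813) = 0.003103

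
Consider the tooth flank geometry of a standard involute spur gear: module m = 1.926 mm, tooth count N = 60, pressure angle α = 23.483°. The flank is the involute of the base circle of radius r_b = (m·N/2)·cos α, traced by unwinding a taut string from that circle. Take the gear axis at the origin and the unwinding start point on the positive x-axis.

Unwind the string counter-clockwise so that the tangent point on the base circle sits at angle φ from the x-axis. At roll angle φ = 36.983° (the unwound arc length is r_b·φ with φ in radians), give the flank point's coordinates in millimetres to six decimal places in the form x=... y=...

x=62.910785 y=4.555596

pitch radius r_p = m·N/2 = 1.926·60/2 = 57.780000
base radius r_b = r_p·cos α = 57.780000·cos 23.483° = 52.994565
roll angle φ = 36.983° = 0.64547512 rad
x = r_b·(cos φ + φ·sin φ) = 52.994565·(0.79881404 + 0.64547512·0.60157804) = 62.910785
y = r_b·(sin φ − φ·cos φ) = 52.994565·(0.60157804 − 0.64547512·0.79881404) = 4.555596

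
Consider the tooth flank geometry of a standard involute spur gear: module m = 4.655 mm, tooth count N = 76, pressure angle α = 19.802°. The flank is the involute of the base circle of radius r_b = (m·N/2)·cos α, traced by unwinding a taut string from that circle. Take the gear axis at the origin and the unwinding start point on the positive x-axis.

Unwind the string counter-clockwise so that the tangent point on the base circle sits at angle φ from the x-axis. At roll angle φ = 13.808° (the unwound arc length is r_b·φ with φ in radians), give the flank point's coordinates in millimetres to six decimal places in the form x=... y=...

pitch radius r_p = m·N/2 = 4.655·76/2 = 176.890000
base radius r_b = r_p·cos α = 176.890000·cos 19.802° = 166.430308
roll angle φ = 13.808° = 0.24099506 rad
x = r_b·(cos φ + φ·sin φ) = 166.430308·(0.97110096 + 0.24099506·0.23866905) = 171.193381
y = r_b·(sin φ − φ·cos φ) = 166.430308·(0.23866905 − 0.24099506·0.97110096) = 0.771989

x=171.193381 y=0.771989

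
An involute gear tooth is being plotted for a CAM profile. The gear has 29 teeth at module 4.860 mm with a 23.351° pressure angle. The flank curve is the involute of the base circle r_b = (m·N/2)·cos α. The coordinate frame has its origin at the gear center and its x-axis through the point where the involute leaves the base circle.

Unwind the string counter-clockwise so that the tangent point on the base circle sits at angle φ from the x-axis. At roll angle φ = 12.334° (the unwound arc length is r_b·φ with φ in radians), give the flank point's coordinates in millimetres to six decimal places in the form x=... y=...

x=66.179834 y=0.214141

pitch radius r_p = m·N/2 = 4.860·29/2 = 70.470000
base radius r_b = r_p·cos α = 70.470000·cos 23.351° = 64.698080
roll angle φ = 12.334° = 0.21526891 rad
x = r_b·(cos φ + φ·sin φ) = 64.698080·(0.97691899 + 0.21526891·0.21361014) = 66.179834
y = r_b·(sin φ − φ·cos φ) = 64.698080·(0.21361014 − 0.21526891·0.97691899) = 0.214141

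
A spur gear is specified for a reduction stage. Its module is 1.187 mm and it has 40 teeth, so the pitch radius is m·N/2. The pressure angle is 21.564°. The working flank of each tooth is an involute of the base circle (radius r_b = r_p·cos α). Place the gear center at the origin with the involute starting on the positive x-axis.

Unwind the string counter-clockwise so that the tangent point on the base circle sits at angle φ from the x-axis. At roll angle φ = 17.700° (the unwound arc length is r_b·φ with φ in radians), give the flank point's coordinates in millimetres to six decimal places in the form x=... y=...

x=23.106888 y=0.214906

pitch radius r_p = m·N/2 = 1.187·40/2 = 23.740000
base radius r_b = r_p·cos α = 23.740000·cos 21.564° = 22.078380
roll angle φ = 17.700° = 0.30892328 rad
x = r_b·(cos φ + φ·sin φ) = 22.078380·(0.95266148 + 0.30892328·0.30403306) = 23.106888
y = r_b·(sin φ − φ·cos φ) = 22.078380·(0.30403306 − 0.30892328·0.95266148) = 0.214906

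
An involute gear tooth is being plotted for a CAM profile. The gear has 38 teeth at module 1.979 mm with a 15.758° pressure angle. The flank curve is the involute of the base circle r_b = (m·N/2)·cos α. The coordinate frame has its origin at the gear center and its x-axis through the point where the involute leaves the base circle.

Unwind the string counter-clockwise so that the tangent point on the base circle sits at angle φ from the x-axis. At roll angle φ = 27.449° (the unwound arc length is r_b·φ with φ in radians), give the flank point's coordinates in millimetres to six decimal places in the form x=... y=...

x=40.105391 y=1.296142

pitch radius r_p = m·N/2 = 1.979·38/2 = 37.601000
base radius r_b = r_p·cos α = 37.601000·cos 15.758° = 36.187854
roll angle φ = 27.449° = 0.47907543 rad
x = r_b·(cos φ + φ·sin φ) = 36.187854·(0.88742149 + 0.47907543·0.46095889) = 40.105391
y = r_b·(sin φ − φ·cos φ) = 36.187854·(0.46095889 − 0.47907543·0.88742149) = 1.296142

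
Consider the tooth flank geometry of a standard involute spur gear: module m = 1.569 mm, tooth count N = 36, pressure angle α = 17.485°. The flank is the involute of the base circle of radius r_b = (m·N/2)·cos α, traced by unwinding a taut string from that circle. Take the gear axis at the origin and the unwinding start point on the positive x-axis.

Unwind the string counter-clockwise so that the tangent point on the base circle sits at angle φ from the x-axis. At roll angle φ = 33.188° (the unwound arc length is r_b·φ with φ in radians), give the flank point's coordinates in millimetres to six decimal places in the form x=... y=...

pitch radius r_p = m·N/2 = 1.569·36/2 = 28.242000
base radius r_b = r_p·cos α = 28.242000·cos 17.485° = 26.937097
roll angle φ = 33.188° = 0.57923987 rad
x = r_b·(cos φ + φ·sin φ) = 26.937097·(0.83687898 + 0.57923987·0.54738796) = 31.084006
y = r_b·(sin φ − φ·cos φ) = 26.937097·(0.54738796 − 0.57923987·0.83687898) = 1.687186

x=31.084006 y=1.687186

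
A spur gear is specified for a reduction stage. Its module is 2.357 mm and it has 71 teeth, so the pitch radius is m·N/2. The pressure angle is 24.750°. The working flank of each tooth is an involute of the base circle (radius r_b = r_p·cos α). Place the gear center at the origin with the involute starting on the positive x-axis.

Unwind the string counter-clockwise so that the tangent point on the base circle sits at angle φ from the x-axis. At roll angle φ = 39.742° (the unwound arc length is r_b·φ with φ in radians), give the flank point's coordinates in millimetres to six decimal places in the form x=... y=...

pitch radius r_p = m·N/2 = 2.357·71/2 = 83.673500
base radius r_b = r_p·cos α = 83.673500·cos 24.750° = 75.987518
roll angle φ = 39.742° = 0.69362875 rad
x = r_b·(cos φ + φ·sin φ) = 75.987518·(0.76893111 + 0.69362875·0.63933165) = 92.126501
y = r_b·(sin φ − φ·cos φ) = 75.987518·(0.63933165 − 0.69362875·0.76893111) = 8.053075

x=92.126501 y=8.053075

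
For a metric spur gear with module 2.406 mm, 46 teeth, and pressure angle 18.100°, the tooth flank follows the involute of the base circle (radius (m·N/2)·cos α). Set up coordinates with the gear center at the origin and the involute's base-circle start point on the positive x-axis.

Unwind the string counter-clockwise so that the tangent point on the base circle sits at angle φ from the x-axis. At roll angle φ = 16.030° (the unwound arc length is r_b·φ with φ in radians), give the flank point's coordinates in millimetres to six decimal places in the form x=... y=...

pitch radius r_p = m·N/2 = 2.406·46/2 = 55.338000
base radius r_b = r_p·cos α = 55.338000·cos 18.100° = 52.599640
roll angle φ = 16.030° = 0.27977628 rad
x = r_b·(cos φ + φ·sin φ) = 52.599640·(0.96111724 + 0.27977628·0.27614063) = 54.618142
y = r_b·(sin φ − φ·cos φ) = 52.599640·(0.27614063 − 0.27977628·0.96111724) = 0.380970

x=54.618142 y=0.380970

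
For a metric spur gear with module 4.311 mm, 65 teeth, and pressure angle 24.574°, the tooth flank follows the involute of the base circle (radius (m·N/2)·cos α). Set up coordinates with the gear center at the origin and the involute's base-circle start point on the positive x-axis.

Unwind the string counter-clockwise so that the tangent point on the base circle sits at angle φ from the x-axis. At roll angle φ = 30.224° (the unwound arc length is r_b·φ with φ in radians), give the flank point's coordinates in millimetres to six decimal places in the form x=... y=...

x=143.930804 y=6.062637

pitch radius r_p = m·N/2 = 4.311·65/2 = 140.107500
base radius r_b = r_p·cos α = 140.107500·cos 24.574° = 127.417252
roll angle φ = 30.224° = 0.52750831 rad
x = r_b·(cos φ + φ·sin φ) = 127.417252·(0.86406402 + 0.52750831·0.50338193) = 143.930804
y = r_b·(sin φ − φ·cos φ) = 127.417252·(0.50338193 − 0.52750831·0.86406402) = 6.062637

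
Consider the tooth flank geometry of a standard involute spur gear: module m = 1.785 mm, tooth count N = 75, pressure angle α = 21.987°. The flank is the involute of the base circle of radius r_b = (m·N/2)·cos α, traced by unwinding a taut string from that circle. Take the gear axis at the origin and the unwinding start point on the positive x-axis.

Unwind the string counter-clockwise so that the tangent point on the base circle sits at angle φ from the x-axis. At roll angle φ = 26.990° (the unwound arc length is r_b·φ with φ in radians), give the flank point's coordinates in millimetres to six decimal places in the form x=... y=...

pitch radius r_p = m·N/2 = 1.785·75/2 = 66.937500
base radius r_b = r_p·cos α = 66.937500·cos 21.987° = 62.069057
roll angle φ = 26.990° = 0.47106437 rad
x = r_b·(cos φ + φ·sin φ) = 62.069057·(0.89108575 + 0.47106437·0.45383498) = 68.578316
y = r_b·(sin φ − φ·cos φ) = 62.069057·(0.45383498 − 0.47106437·0.89108575) = 2.115080

x=68.578316 y=2.115080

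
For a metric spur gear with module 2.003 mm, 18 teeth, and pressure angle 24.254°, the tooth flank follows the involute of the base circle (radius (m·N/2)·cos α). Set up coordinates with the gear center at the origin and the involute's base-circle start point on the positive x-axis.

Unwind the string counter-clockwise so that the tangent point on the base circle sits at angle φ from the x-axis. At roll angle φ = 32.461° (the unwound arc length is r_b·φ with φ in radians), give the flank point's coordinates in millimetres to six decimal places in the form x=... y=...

x=18.865680 y=0.964680

pitch radius r_p = m·N/2 = 2.003·18/2 = 18.027000
base radius r_b = r_p·cos α = 18.027000·cos 24.254° = 16.435817
roll angle φ = 32.461° = 0.56655133 rad
x = r_b·(cos φ + φ·sin φ) = 16.435817·(0.84375698 + 0.56655133·0.53672541) = 18.865680
y = r_b·(sin φ − φ·cos φ) = 16.435817·(0.53672541 − 0.56655133·0.84375698) = 0.964680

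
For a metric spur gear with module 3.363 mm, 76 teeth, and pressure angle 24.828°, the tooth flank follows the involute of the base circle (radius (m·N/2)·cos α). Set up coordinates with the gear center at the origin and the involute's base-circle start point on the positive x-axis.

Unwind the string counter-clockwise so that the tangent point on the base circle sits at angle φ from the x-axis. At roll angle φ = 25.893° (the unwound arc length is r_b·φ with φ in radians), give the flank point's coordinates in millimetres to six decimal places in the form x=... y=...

x=127.227962 y=3.495860

pitch radius r_p = m·N/2 = 3.363·76/2 = 127.794000
base radius r_b = r_p·cos α = 127.794000·cos 24.828° = 115.982306
roll angle φ = 25.893° = 0.45191810 rad
x = r_b·(cos φ + φ·sin φ) = 115.982306·(0.89961114 + 0.45191810·0.43669188) = 127.227962
y = r_b·(sin φ − φ·cos φ) = 115.982306·(0.43669188 − 0.45191810·0.89961114) = 3.495860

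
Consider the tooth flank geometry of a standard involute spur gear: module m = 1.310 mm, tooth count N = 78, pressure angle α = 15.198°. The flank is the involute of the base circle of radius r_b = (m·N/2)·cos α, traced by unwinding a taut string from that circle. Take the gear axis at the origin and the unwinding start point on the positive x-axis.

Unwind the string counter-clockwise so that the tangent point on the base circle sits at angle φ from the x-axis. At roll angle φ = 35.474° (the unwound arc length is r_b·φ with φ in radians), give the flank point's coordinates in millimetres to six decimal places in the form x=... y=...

pitch radius r_p = m·N/2 = 1.310·78/2 = 51.090000
base radius r_b = r_p·cos α = 51.090000·cos 15.198° = 49.303160
roll angle φ = 35.474° = 0.61913810 rad
x = r_b·(cos φ + φ·sin φ) = 49.303160·(0.81437895 + 0.61913810·0.58033346) = 57.866405
y = r_b·(sin φ − φ·cos φ) = 49.303160·(0.58033346 − 0.61913810·0.81437895) = 3.752978

x=57.866405 y=3.752978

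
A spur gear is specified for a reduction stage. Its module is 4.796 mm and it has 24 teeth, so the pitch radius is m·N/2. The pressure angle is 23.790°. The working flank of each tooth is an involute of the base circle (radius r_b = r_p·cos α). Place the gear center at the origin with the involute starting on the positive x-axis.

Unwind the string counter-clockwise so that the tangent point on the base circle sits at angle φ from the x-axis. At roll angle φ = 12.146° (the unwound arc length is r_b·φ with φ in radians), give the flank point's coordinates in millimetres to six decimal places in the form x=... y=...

pitch radius r_p = m·N/2 = 4.796·24/2 = 57.552000
base radius r_b = r_p·cos α = 57.552000·cos 23.790° = 52.661812
roll angle φ = 12.146° = 0.21198769 rad
x = r_b·(cos φ + φ·sin φ) = 52.661812·(0.97761463 + 0.21198769·0.21040351) = 53.831830
y = r_b·(sin φ − φ·cos φ) = 52.661812·(0.21040351 − 0.21198769·0.97761463) = 0.166477

x=53.831830 y=0.166477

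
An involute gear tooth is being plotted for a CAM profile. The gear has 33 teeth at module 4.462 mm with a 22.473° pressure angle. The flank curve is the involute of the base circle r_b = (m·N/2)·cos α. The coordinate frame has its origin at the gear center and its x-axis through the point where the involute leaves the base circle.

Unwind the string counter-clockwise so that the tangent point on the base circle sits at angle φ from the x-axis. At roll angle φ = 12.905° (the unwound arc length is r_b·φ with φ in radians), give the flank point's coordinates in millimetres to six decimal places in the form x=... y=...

pitch radius r_p = m·N/2 = 4.462·33/2 = 73.623000
base radius r_b = r_p·cos α = 73.623000·cos 22.473° = 68.032052
roll angle φ = 12.905° = 0.22523474 rad
x = r_b·(cos φ + φ·sin φ) = 68.032052·(0.97474171 + 0.22523474·0.22333518) = 69.735884
y = r_b·(sin φ − φ·cos φ) = 68.032052·(0.22333518 − 0.22523474·0.97474171) = 0.257806

x=69.735884 y=0.257806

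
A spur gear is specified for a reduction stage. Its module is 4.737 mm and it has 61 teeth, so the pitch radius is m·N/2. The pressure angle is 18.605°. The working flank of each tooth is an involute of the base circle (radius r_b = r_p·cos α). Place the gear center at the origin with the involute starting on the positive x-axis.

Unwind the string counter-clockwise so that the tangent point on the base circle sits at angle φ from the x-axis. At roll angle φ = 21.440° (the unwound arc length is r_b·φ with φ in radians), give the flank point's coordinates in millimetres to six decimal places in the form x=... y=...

x=146.181799 y=2.358221

pitch radius r_p = m·N/2 = 4.737·61/2 = 144.478500
base radius r_b = r_p·cos α = 144.478500·cos 18.605° = 136.928136
roll angle φ = 21.440° = 0.37419859 rad
x = r_b·(cos φ + φ·sin φ) = 136.928136·(0.93080086 + 0.37419859·0.36552669) = 146.181799
y = r_b·(sin φ − φ·cos φ) = 136.928136·(0.36552669 − 0.37419859·0.93080086) = 2.358221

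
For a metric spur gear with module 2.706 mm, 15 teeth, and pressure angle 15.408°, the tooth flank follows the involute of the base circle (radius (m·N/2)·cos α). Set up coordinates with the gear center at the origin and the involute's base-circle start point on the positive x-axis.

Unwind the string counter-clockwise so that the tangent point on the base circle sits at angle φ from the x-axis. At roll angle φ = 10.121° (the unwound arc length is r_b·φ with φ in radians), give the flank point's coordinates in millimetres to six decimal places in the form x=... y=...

x=19.868442 y=0.035836

pitch radius r_p = m·N/2 = 2.706·15/2 = 20.295000
base radius r_b = r_p·cos α = 20.295000·cos 15.408° = 19.565564
roll angle φ = 10.121° = 0.17664477 rad
x = r_b·(cos φ + φ·sin φ) = 19.565564·(0.98443884 + 0.17664477·0.17572755) = 19.868442
y = r_b·(sin φ − φ·cos φ) = 19.565564·(0.17572755 − 0.17664477·0.98443884) = 0.035836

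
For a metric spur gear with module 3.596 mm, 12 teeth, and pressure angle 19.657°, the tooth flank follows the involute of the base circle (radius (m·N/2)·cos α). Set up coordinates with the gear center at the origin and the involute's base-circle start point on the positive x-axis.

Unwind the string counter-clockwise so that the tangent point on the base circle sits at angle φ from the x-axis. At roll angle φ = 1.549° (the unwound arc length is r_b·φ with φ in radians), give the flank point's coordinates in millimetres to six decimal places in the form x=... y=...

pitch radius r_p = m·N/2 = 3.596·12/2 = 21.576000
base radius r_b = r_p·cos α = 21.576000·cos 19.657° = 20.318621
roll angle φ = 1.549° = 0.02703515 rad
x = r_b·(cos φ + φ·sin φ) = 20.318621·(0.99963457 + 0.02703515·0.02703186) = 20.326045
y = r_b·(sin φ − φ·cos φ) = 20.318621·(0.02703186 − 0.02703515·0.99963457) = 0.000134

x=20.326045 y=0.000134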